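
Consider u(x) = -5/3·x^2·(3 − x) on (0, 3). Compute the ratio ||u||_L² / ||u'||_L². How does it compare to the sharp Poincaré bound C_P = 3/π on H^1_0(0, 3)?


||u||_L² / ||u'||_L² = 3*sqrt(14)/14 < C_P = 3/π.

u(x) = -5/3·x^2·(3 − x), so u'(x) = 5*x*(x - 2).
u(x) = -5/3·x^2·(3 − x) vanishes at x = 0 and x = 3, so u ∈ H^1_0(0, 3). Differentiate via the product rule and integrate the resulting polynomials term by term.
  ∫_0^3 u² dx = ∫_0^3 (25*x^6/9 - 50*x^5/3 + 25*x^4) dx. Term by term:
    ∫_0^3 25*x^6/9 dx = 6075/7;  ∫_0^3 -50*x^5/3 dx = -2025;  ∫_0^3 25*x^4 dx = 1215.
  Sum: 6075/7 − 2025 + 1215 = 405/7.
  ∫_0^3 (u')² dx = ∫_0^3 (25*x^4 - 100*x^3 + 100*x^2) dx. Term by term:
    ∫_0^3 25*x^4 dx = 1215;  ∫_0^3 -100*x^3 dx = -2025;  ∫_0^3 100*x^2 dx = 900.
  Sum: 1215 − 2025 + 900 = 90.
∫_0^3 u² dx = 405/7, so ||u||_L² = 9*sqrt(35)/7.
∫_0^3 (u')² dx = 90, so ||u'||_L² = 3*sqrt(10).
Ratio ||u||_L² / ||u'||_L² = 3*sqrt(14)/14.
Sharp Poincaré constant on H^1_0(0, 3) is C_P = L/π = 3/π, achieved by sin(π/3·x).
A polynomial bump cannot attain the sharp Poincaré constant (only the first sine eigenfunction does), so the ratio is strictly less than C_P, consistent with ||u||_L² ≤ C_P ||u'||_L².


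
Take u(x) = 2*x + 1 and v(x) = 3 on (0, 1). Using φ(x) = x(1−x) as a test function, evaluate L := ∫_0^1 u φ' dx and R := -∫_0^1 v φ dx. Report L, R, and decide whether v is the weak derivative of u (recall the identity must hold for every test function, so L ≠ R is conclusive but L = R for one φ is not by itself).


LHS = -1/3, RHS = -1/2. No, v is not the weak derivative of u.

u(x) = 2*x + 1, classical derivative u'(x) = 2.
φ(x) = x(1−x), so φ'(x) = 1 - 2*x.
Note φ(0) = φ(1) = 0, so the boundary term u·φ vanishes.
LHS = ∫_0^1 u(x) φ'(x) dx = ∫_0^1 (1 - 4*x^2) dx. Term by term:
  ∫_0^1 -4*x^2 dx = -4/3;  ∫_0^1 1 dx = 1.
Sum: -4/3 + 1 = -1/3.
So LHS = -1/3.
∫_0^1 v(x) φ(x) dx = ∫_0^1 (-3*x^2 + 3*x) dx. Term by term:
  ∫_0^1 -3*x^2 dx = -1;  ∫_0^1 3*x dx = 3/2.
Sum: -1 + 3/2 = 1/2.
So RHS = -∫_0^1 v(x) φ(x) dx = -1/2.
LHS − RHS = 1/6 ≠ 0, so the identity fails.
(For a valid weak derivative the identity must hold for EVERY test function, in particular this one. The failure shows v is NOT the weak derivative of u.)
Correct weak derivative would be u'(x) = 2.


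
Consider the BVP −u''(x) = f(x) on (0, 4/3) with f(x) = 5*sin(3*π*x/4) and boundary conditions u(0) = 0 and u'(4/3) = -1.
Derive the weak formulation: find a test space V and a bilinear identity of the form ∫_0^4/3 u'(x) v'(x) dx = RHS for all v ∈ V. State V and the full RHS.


V = {v ∈ H^1(0, 4/3) : v(0) = 0} (test functions vanish at x = 0 where u is specified); weak form: ∫_0^4/3 u'v' dx = ∫_0^4/3 (5*sin(3*π*x/4)) v dx − v(4/3) for all v ∈ V.

Multiply both sides by a test function v and integrate from 0 to 4/3:
  ∫_0^4/3 −u''(x) v(x) dx = ∫_0^4/3 f(x) v(x) dx.
Integrate the LHS by parts once:
  ∫_0^4/3 −u'' v dx = −[u'(x) v(x)]_0^4/3 + ∫_0^4/3 u'(x) v'(x) dx.
Thus ∫_0^4/3 u'(x) v'(x) dx = ∫_0^4/3 f(x) v(x) dx + [u'(x) v(x)]_0^4/3.
Choose V so that boundary terms are either known or forced to vanish.
Mixed BC: u(0) = 0 (Dirichlet) and u'(4/3) = -1 (Neumann). Define V = {v ∈ H^1(0, 4/3) : v(0) = 0}. Then [u' v]_0^4/3 = u'(4/3)·v(4/3) − u'(0)·0 = − v(4/3).
Weak formulation: find u (satisfying any essential BC) such that ∫_0^4/3 u'(x) v'(x) dx = ∫_0^4/3 f v dx − v(4/3) for all v ∈ V (Dirichlet at 0 absorbed into V; Neumann datum at x = 4/3 contributes the boundary term).
Substituting f(x) = 5*sin(3*π*x/4), the right-hand side is ∫_0^4/3 (5*sin(3*π*x/4)) v dx − v(4/3).


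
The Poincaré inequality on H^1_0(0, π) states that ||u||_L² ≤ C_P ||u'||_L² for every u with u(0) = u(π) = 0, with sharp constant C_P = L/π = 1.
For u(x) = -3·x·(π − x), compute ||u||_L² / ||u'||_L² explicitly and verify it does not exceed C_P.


||u||_L² / ||u'||_L² = sqrt(10)*π/10 < C_P = 1.

u(x) = -3·x·(π − x), so u'(x) = 6*x - 3*π.
u(x) = -3·x·(π − x) vanishes at x = 0 and x = π, so u ∈ H^1_0(0, π). Differentiate via the product rule and integrate the resulting polynomials term by term.
  ∫_0^π u² dx = ∫_0^π (9*x^4 - 18*π*x^3 + 9*π^2*x^2) dx. Term by term:
    ∫_0^π 9*x^4 dx = 9*π^5/5;  ∫_0^π -18*π*x^3 dx = -9*π^5/2;  ∫_0^π 9*π^2*x^2 dx = 3*π^5.
  Sum: 9*π^5/5 − 9*π^5/2 + 3*π^5 = 3*π^5/10.
  ∫_0^π (u')² dx = ∫_0^π (36*x^2 - 36*π*x + 9*π^2) dx. Term by term:
    ∫_0^π 36*x^2 dx = 12*π^3;  ∫_0^π -36*π*x dx = -18*π^3;  ∫_0^π 9*π^2 dx = 9*π^3.
  Sum: 12*π^3 − 18*π^3 + 9*π^3 = 3*π^3.
∫_0^π u² dx = 3*π^5/10, so ||u||_L² = sqrt(30)*π^(5/2)/10.
∫_0^π (u')² dx = 3*π^3, so ||u'||_L² = sqrt(3)*π^(3/2).
Ratio ||u||_L² / ||u'||_L² = sqrt(10)*π/10.
Sharp Poincaré constant on H^1_0(0, π) is C_P = L/π = 1, achieved by sin(x).
A polynomial bump cannot attain the sharp Poincaré constant (only the first sine eigenfunction does), so the ratio is strictly less than C_P, consistent with ||u||_L² ≤ C_P ||u'||_L².


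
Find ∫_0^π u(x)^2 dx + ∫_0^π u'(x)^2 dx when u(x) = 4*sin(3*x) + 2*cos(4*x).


||u||_{H^1(0,π)}^2 = -1632/7 + 114*π

u'(x) = -8*sin(4*x) + 12*cos(3*x).
Expand u² and (u')² and integrate term by term on (0, π), using: for integers n ≥ 1, ∫_0^π sin²(nx) dx = ∫_0^π cos²(nx) dx = π/2; for n ≠ n', ∫_0^π sin(nx)sin(n'x) dx = ∫_0^π cos(nx)cos(n'x) dx = 0; and by product-to-sum, ∫_0^π sin(nx)cos(n'x) dx = ½∫_0^π [sin((n+n')x) + sin((n−n')x)] dx, which is 0 when n+n' is even and 2n/(n²−n'²) when n+n' is odd (it need not vanish on (0, π)).
  u² squared terms: (2)²·∫cos(4x)² dx = 4·π/2 = 2*π;  (4)²·∫sin(3x)² dx = 16·π/2 = 8*π.
  u² cross terms: 2·(2)·(4)·∫cos(4x)·sin(3x) dx = 16·(-6/7) = -96/7.
  So ∫_0^π u² dx = 2*π + 8*π − 96/7 = -96/7 + 10*π.
  (u')² squared terms: (-8)²·∫sin(4x)² dx = 64·π/2 = 32*π;  (12)²·∫cos(3x)² dx = 144·π/2 = 72*π.
  (u')² cross terms: 2·(-8)·(12)·∫sin(4x)·cos(3x) dx = -192·(8/7) = -1536/7.
  So ∫_0^π (u')² dx = 32*π + 72*π − 1536/7 = -1536/7 + 104*π.
||u||_{H^1}^2 = (-96/7 + 10*π) + (-1536/7 + 104*π) = -1632/7 + 114*π.


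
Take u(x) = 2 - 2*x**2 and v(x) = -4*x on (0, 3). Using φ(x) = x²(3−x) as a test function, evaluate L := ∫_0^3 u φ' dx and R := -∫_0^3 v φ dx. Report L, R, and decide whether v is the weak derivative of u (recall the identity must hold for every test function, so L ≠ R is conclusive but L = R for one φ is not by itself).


LHS = 243/5, RHS = 243/5. Yes, v = u' weakly.

u(x) = 2 - 2*x**2, classical derivative u'(x) = -4*x.
φ(x) = x²(3−x), so φ'(x) = 3*x*(2 - x).
Note φ(0) = φ(3) = 0, so the boundary term u·φ vanishes.
LHS = ∫_0^3 u(x) φ'(x) dx = ∫_0^3 (6*x^4 - 12*x^3 - 6*x^2 + 12*x) dx. Term by term:
  ∫_0^3 6*x^4 dx = 1458/5;  ∫_0^3 -12*x^3 dx = -243;  ∫_0^3 -6*x^2 dx = -54;
  ∫_0^3 12*x dx = 54.
Sum: 1458/5 − 243 − 54 + 54 = 243/5.
So LHS = 243/5.
∫_0^3 v(x) φ(x) dx = ∫_0^3 (4*x^4 - 12*x^3) dx. Term by term:
  ∫_0^3 4*x^4 dx = 972/5;  ∫_0^3 -12*x^3 dx = -243.
Sum: 972/5 − 243 = -243/5.
So RHS = -∫_0^3 v(x) φ(x) dx = 243/5.
LHS = RHS, so the identity holds for this test φ.
Moreover u is smooth here and v(x) = u'(x) = -4*x pointwise, so the identity holds for every test function. Hence v is the weak derivative of u.


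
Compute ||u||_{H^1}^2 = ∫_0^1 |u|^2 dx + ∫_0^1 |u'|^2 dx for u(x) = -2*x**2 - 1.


||u||_{H^1}^2 = 127/15

The H^1 norm (squared) on an interval (0, L) is
  ||u||_{H^1}^2 = ∫_0^L u(x)^2 dx + ∫_0^L u'(x)^2 dx.
Compute u'(x) = -4*x.
Then u(x)^2 = 4*x**4 + 4*x**2 + 1 and u'(x)^2 = 16*x**2.
Integrate each monomial from 0 to 1 using ∫_0^1 c·x^n dx = c·1^(n+1)/(n+1):
  ∫_0^1 u(x)^2 dx = ∫_0^1 (4*x^4 + 4*x^2 + 1) dx. Term by term:
    ∫_0^1 4*x^4 dx = 4/5;  ∫_0^1 4*x^2 dx = 4/3;  ∫_0^1 1 dx = 1.
  Sum: 4/5 + 4/3 + 1 = 47/15.
  ∫_0^1 u'(x)^2 dx = ∫_0^1 (16*x^2) dx. Term by term:
    ∫_0^1 16*x^2 dx = 16/3.
Adding: ||u||_{H^1}^2 = 47/15 + 16/3 = 127/15.


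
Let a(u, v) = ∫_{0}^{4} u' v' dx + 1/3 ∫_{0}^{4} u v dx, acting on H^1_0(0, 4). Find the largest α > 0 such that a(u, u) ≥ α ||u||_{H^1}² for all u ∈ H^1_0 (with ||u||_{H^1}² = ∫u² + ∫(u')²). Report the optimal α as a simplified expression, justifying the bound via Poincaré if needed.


α = (16/3 + π^2)/(π^2 + 16)

Coercivity of a(·,·) on H^1_0(0, 4) means a(u, u) ≥ α ||u||_{H^1}² for every u ∈ H^1_0.
The interval has length L = 4, and Poincaré/coercivity depend only on L. Here a(u, u) = ∫(u')² + (1/3)·∫u².
Here 0 < c = 1/3 < 1. The condition a(u,u) ≥ α||u||_{H^1}² reads (1−α)∫(u')² ≥ (α−c)∫u². Any admissible α is ≤ 1 (rapidly oscillating u have ∫u²/∫(u')² → 0), and α = 1 would force 0 ≥ (1−c)∫u², impossible since c < 1; so 1−α > 0. By the sharp Poincaré inequality on H^1_0 of an interval of length L, ∫(u')² ≥ (π/L)²∫u² with equality for the first sine mode sin(π(x−x₀)/L) (x₀ the left endpoint), so the inequality holds for all u iff (1−α)(π/L)² ≥ α − c, i.e. α ≤ ((π/L)² + c)/((π/L)² + 1) = (1 + c(L/π)²)/(1 + (L/π)²). With (π/L)² = π^2/16 and c = 1/3, the largest admissible constant is α = ((π/L)² + c)/((π/L)² + 1).
Simplifying, α = (16/3 + π^2)/(π^2 + 16).


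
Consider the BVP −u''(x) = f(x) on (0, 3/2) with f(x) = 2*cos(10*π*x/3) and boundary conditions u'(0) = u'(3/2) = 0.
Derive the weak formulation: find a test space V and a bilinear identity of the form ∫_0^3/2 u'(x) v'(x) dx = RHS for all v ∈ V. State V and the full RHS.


V = H^1(0, 3/2) (no boundary constraint on v; u is determined up to an additive constant); weak form: ∫_0^3/2 u'v' dx = ∫_0^3/2 (2*cos(10*π*x/3)) v dx for all v ∈ V.

Multiply both sides by a test function v and integrate from 0 to 3/2:
  ∫_0^3/2 −u''(x) v(x) dx = ∫_0^3/2 f(x) v(x) dx.
Integrate the LHS by parts once:
  ∫_0^3/2 −u'' v dx = −[u'(x) v(x)]_0^3/2 + ∫_0^3/2 u'(x) v'(x) dx.
Thus ∫_0^3/2 u'(x) v'(x) dx = ∫_0^3/2 f(x) v(x) dx + [u'(x) v(x)]_0^3/2.
Choose V so that boundary terms are either known or forced to vanish.
u has homogeneous Neumann: u'(0) = u'(3/2) = 0. So [u' v]_0^3/2 = 0·v(3/2) − 0·v(0) = 0 for any v; take V = H^1(0, 3/2).
Weak formulation: find u (satisfying any essential BC) such that ∫_0^3/2 u'(x) v'(x) dx = ∫_0^3/2 f v dx for all v ∈ V (homogeneous Neumann, so boundary terms vanish).
Substituting f(x) = 2*cos(10*π*x/3), the right-hand side is ∫_0^3/2 (2*cos(10*π*x/3)) v dx.
Compatibility check (pure Neumann): taking v ≡ 1 ∈ V gives 0 = ∫_0^3/2 f dx + (0) − (0), i.e. ∫_0^3/2 f dx must equal u'(0) − u'(3/2) = 0. Indeed ∫_0^3/2 (2*cos(10*π*x/3)) dx = 0, so the data are compatible. The solution is then unique only up to an additive constant (fix it e.g. by requiring ∫_0^3/2 u dx = 0).


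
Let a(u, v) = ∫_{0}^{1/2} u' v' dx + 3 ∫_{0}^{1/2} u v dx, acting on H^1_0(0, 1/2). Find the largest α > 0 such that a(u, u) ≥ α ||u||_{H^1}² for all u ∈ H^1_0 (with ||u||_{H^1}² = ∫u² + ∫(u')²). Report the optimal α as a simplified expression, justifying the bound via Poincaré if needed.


α = 1

Coercivity of a(·,·) on H^1_0(0, 1/2) means a(u, u) ≥ α ||u||_{H^1}² for every u ∈ H^1_0.
The interval has length L = 1/2, and Poincaré/coercivity depend only on L. Here a(u, u) = ∫(u')² + (3)·∫u².
Here c = 3 ≥ 1, so a(u,u) = ∫(u')² + c∫u² ≥ ∫(u')² + ∫u² = ||u||_{H^1}², i.e. α = 1 works. No larger α is possible: a(u,u) ≥ α||u||_{H^1}² means (1−α)∫(u')² ≥ (α−c)∫u², and for the modes u_n = sin(nπ(x−x₀)/L) (x₀ the left endpoint) one has ∫u_n²/∫(u_n')² = (L/(nπ))² → 0, so a(u_n,u_n)/||u_n||_{H^1}² → 1. Hence the optimal constant is α = 1.
Therefore α = 1.


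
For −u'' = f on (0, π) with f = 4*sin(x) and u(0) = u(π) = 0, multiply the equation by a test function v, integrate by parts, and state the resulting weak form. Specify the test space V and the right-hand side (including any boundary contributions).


V = H^1_0(0, π) (so v(0) = v(π) = 0); weak form: ∫_0^π u'v' dx = ∫_0^π (4*sin(x)) v dx for all v ∈ V.

Multiply both sides by a test function v and integrate from 0 to π:
  ∫_0^π −u''(x) v(x) dx = ∫_0^π f(x) v(x) dx.
Integrate the LHS by parts once:
  ∫_0^π −u'' v dx = −[u'(x) v(x)]_0^π + ∫_0^π u'(x) v'(x) dx.
Thus ∫_0^π u'(x) v'(x) dx = ∫_0^π f(x) v(x) dx + [u'(x) v(x)]_0^π.
Choose V so that boundary terms are either known or forced to vanish.
u is Dirichlet: u(0) = u(π) = 0. Let V = H^1_0(0, π); then v(0) = v(π) = 0, and [u' v]_0^π = 0.
Weak formulation: find u (satisfying any essential BC) such that ∫_0^π u'(x) v'(x) dx = ∫_0^π f v dx for all v ∈ V.
Substituting f(x) = 4*sin(x), the right-hand side is ∫_0^π (4*sin(x)) v dx.


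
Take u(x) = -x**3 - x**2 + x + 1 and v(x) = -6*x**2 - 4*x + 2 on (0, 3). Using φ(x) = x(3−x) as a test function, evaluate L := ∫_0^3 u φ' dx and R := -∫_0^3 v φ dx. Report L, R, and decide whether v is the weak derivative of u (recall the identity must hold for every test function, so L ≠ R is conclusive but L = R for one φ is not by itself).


LHS = 909/20, RHS = 909/10. No, v is not the weak derivative of u.

u(x) = -x**3 - x**2 + x + 1, classical derivative u'(x) = -3*x**2 - 2*x + 1.
φ(x) = x(3−x), so φ'(x) = 3 - 2*x.
Note φ(0) = φ(3) = 0, so the boundary term u·φ vanishes.
LHS = ∫_0^3 u(x) φ'(x) dx = ∫_0^3 (2*x^4 - x^3 - 5*x^2 + x + 3) dx. Term by term:
  ∫_0^3 2*x^4 dx = 486/5;  ∫_0^3 -x^3 dx = -81/4;  ∫_0^3 -5*x^2 dx = -45;
  ∫_0^3 x dx = 9/2;  ∫_0^3 3 dx = 9.
Sum: 486/5 − 81/4 − 45 + 9/2 + 9 = 909/20.
So LHS = 909/20.
∫_0^3 v(x) φ(x) dx = ∫_0^3 (6*x^4 - 14*x^3 - 14*x^2 + 6*x) dx. Term by term:
  ∫_0^3 6*x^4 dx = 1458/5;  ∫_0^3 -14*x^3 dx = -567/2;  ∫_0^3 -14*x^2 dx = -126;
  ∫_0^3 6*x dx = 27.
Sum: 1458/5 − 567/2 − 126 + 27 = -909/10.
So RHS = -∫_0^3 v(x) φ(x) dx = 909/10.
LHS − RHS = -909/20 ≠ 0, so the identity fails.
(For a valid weak derivative the identity must hold for EVERY test function, in particular this one. The failure shows v is NOT the weak derivative of u.)
Correct weak derivative would be u'(x) = -3*x**2 - 2*x + 1.


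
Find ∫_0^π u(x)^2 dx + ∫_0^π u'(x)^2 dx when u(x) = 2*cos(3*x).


||u||_{H^1(0,π)}^2 = 20*π

u'(x) = -6*sin(3*x).
Expand u² and (u')² and integrate term by term on (0, π), using: for integers n ≥ 1, ∫_0^π sin²(nx) dx = ∫_0^π cos²(nx) dx = π/2; for n ≠ n', ∫_0^π sin(nx)sin(n'x) dx = ∫_0^π cos(nx)cos(n'x) dx = 0; and by product-to-sum, ∫_0^π sin(nx)cos(n'x) dx = ½∫_0^π [sin((n+n')x) + sin((n−n')x)] dx, which is 0 when n+n' is even and 2n/(n²−n'²) when n+n' is odd (it need not vanish on (0, π)).
  u² squared terms: (2)²·∫cos(3x)² dx = 4·π/2 = 2*π.
  So ∫_0^π u² dx = 2*π.
  (u')² squared terms: (-6)²·∫sin(3x)² dx = 36·π/2 = 18*π.
  So ∫_0^π (u')² dx = 18*π.
||u||_{H^1}^2 = (2*π) + (18*π) = 20*π.


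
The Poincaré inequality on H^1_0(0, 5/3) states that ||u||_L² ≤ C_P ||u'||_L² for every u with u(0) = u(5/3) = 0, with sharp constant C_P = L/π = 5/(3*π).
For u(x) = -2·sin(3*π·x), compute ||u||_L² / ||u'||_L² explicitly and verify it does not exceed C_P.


||u||_L² / ||u'||_L² = 1/(3*π) < C_P = 5/(3*π).

u(x) = -2·sin(3*π·x), so u'(x) = -6*π*cos(3*π*x).
Writing u(x) = A·sin(kπx/L) with A = -2 and k = 5, use ∫_0^L sin²(kπx/L) dx = L/2 and ∫_0^L cos²(kπx/L) dx = L/2.
u² = 4·sin²(3*π·x) and (u')² = 36*π^2·cos²(3*π·x), and each of sin², cos² integrates to L/2 = 5/6 over (0, 5/3).
∫_0^5/3 u² dx = 10/3, so ||u||_L² = sqrt(30)/3.
∫_0^5/3 (u')² dx = 30*π^2, so ||u'||_L² = sqrt(30)*π.
Ratio ||u||_L² / ||u'||_L² = 1/(3*π).
Sharp Poincaré constant on H^1_0(0, 5/3) is C_P = L/π = 5/(3*π), achieved by sin(3*π/5·x).
This is the k = 5 harmonic; the ratio L/(kπ) is strictly less than C_P = L/π, consistent with the sharp inequality ||u||_L² ≤ C_P ||u'||_L².


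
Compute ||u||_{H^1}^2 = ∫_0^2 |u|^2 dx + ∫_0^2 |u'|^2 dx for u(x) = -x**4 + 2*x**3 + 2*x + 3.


||u||_{H^1}^2 = 28918/315

The H^1 norm (squared) on an interval (0, L) is
  ||u||_{H^1}^2 = ∫_0^L u(x)^2 dx + ∫_0^L u'(x)^2 dx.
Compute u'(x) = -4*x**3 + 6*x**2 + 2.
Then u(x)^2 = x**8 - 4*x**7 + 4*x**6 - 4*x**5 + 2*x**4 + 12*x**3 + 4*x**2 + 12*x + 9 and u'(x)^2 = 16*x**6 - 48*x**5 + 36*x**4 - 16*x**3 + 24*x**2 + 4.
Integrate each monomial from 0 to 2 using ∫_0^2 c·x^n dx = c·2^(n+1)/(n+1):
  ∫_0^2 u(x)^2 dx = ∫_0^2 (x^8 - 4*x^7 + 4*x^6 - 4*x^5 + 2*x^4 + 12*x^3 + 4*x^2 + 12*x + 9) dx. Term by term:
    ∫_0^2 x^8 dx = 512/9;  ∫_0^2 -4*x^7 dx = -128;  ∫_0^2 4*x^6 dx = 512/7;
    ∫_0^2 -4*x^5 dx = -128/3;  ∫_0^2 2*x^4 dx = 64/5;  ∫_0^2 12*x^3 dx = 48;
    ∫_0^2 4*x^2 dx = 32/3;  ∫_0^2 12*x dx = 24;  ∫_0^2 9 dx = 18.
  Sum: 512/9 − 128 + 512/7 − 128/3 + 64/5 + 48 + 32/3 + 24 + 18 = 22942/315.
  ∫_0^2 u'(x)^2 dx = ∫_0^2 (16*x^6 - 48*x^5 + 36*x^4 - 16*x^3 + 24*x^2 + 4) dx. Term by term:
    ∫_0^2 16*x^6 dx = 2048/7;  ∫_0^2 -48*x^5 dx = -512;  ∫_0^2 36*x^4 dx = 1152/5;
    ∫_0^2 -16*x^3 dx = -64;  ∫_0^2 24*x^2 dx = 64;  ∫_0^2 4 dx = 8.
  Sum: 2048/7 − 512 + 1152/5 − 64 + 64 + 8 = 664/35.
Adding: ||u||_{H^1}^2 = 22942/315 + 664/35 = 28918/315.


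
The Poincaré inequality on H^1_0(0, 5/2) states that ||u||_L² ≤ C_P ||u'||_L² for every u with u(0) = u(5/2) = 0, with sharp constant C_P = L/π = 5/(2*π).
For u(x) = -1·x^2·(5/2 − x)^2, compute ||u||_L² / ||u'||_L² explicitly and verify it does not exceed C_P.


||u||_L² / ||u'||_L² = 5*sqrt(3)/12 < C_P = 5/(2*π).

u(x) = -1·x^2·(5/2 − x)^2, so u'(x) = x*(-8*x^2 + 30*x - 25)/2.
u(x) = -1·x^2·(5/2 − x)^2 vanishes at x = 0 and x = 5/2, so u ∈ H^1_0(0, 5/2). Differentiate via the product rule and integrate the resulting polynomials term by term.
  ∫_0^5/2 u² dx = ∫_0^5/2 (x^8 - 10*x^7 + 75*x^6/2 - 125*x^5/2 + 625*x^4/16) dx. Term by term:
    ∫_0^5/2 x^8 dx = 1953125/4608;  ∫_0^5/2 -10*x^7 dx = -1953125/1024;  ∫_0^5/2 75*x^6/2 dx = 5859375/1792;
    ∫_0^5/2 -125*x^5/2 dx = -1953125/768;  ∫_0^5/2 625*x^4/16 dx = 390625/512.
  Sum: 1953125/4608 − 1953125/1024 + 5859375/1792 − 1953125/768 + 390625/512 = 390625/64512.
  ∫_0^5/2 (u')² dx = ∫_0^5/2 (16*x^6 - 120*x^5 + 325*x^4 - 375*x^3 + 625*x^2/4) dx. Term by term:
    ∫_0^5/2 16*x^6 dx = 78125/56;  ∫_0^5/2 -120*x^5 dx = -78125/16;  ∫_0^5/2 325*x^4 dx = 203125/32;
    ∫_0^5/2 -375*x^3 dx = -234375/64;  ∫_0^5/2 625*x^2/4 dx = 78125/96.
  Sum: 78125/56 − 78125/16 + 203125/32 − 234375/64 + 78125/96 = 15625/1344.
∫_0^5/2 u² dx = 390625/64512, so ||u||_L² = 625*sqrt(7)/672.
∫_0^5/2 (u')² dx = 15625/1344, so ||u'||_L² = 125*sqrt(21)/168.
Ratio ||u||_L² / ||u'||_L² = 5*sqrt(3)/12.
Sharp Poincaré constant on H^1_0(0, 5/2) is C_P = L/π = 5/(2*π), achieved by sin(2*π/5·x).
A polynomial bump cannot attain the sharp Poincaré constant (only the first sine eigenfunction does), so the ratio is strictly less than C_P, consistent with ||u||_L² ≤ C_P ||u'||_L².


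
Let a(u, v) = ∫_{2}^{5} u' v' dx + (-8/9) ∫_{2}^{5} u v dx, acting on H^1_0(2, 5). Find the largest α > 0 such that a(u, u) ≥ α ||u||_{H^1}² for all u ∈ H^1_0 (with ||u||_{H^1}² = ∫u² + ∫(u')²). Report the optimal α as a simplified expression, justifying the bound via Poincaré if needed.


α = (-8 + π^2)/(9 + π^2)

Coercivity of a(·,·) on H^1_0(2, 5) means a(u, u) ≥ α ||u||_{H^1}² for every u ∈ H^1_0.
The interval has length L = 3, and Poincaré/coercivity depend only on L. Here a(u, u) = ∫(u')² + (-8/9)·∫u².
Here c = -8/9 < 0 with |c| < (π/L)² = π^2/9, so coercivity still holds. The condition a(u,u) ≥ α||u||_{H^1}² reads (1−α)∫(u')² ≥ (α−c)∫u². Any admissible α is ≤ 1 (rapidly oscillating u have ∫u²/∫(u')² → 0), and α = 1 would force 0 ≥ (1−c)∫u², impossible since c < 1; so 1−α > 0. By the sharp Poincaré inequality on H^1_0 of an interval of length L, ∫(u')² ≥ (π/L)²∫u² with equality for the first sine mode sin(π(x−x₀)/L) (x₀ the left endpoint), so the inequality holds for all u iff (1−α)(π/L)² ≥ α − c, i.e. α ≤ ((π/L)² + c)/((π/L)² + 1) = (1 + c(L/π)²)/(1 + (L/π)²). (Direct route, valid since c ≤ 0: Poincaré gives c∫u² ≥ c(L/π)²∫(u')², so a(u,u) ≥ (1 + c(L/π)²)∫(u')², while ||u||_{H^1}² ≤ (1 + (L/π)²)∫(u')²; dividing yields the same α.) With (π/L)² = π^2/9 and c = -8/9, the largest admissible constant is α = ((π/L)² + c)/((π/L)² + 1).
Simplifying, α = (-8 + π^2)/(9 + π^2).


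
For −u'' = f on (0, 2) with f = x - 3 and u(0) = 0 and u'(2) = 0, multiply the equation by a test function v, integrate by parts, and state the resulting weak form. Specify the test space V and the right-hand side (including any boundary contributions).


V = {v ∈ H^1(0, 2) : v(0) = 0} (test functions vanish at x = 0 where u is specified); weak form: ∫_0^2 u'v' dx = ∫_0^2 (x - 3) v dx for all v ∈ V.

Multiply both sides by a test function v and integrate from 0 to 2:
  ∫_0^2 −u''(x) v(x) dx = ∫_0^2 f(x) v(x) dx.
Integrate the LHS by parts once:
  ∫_0^2 −u'' v dx = −[u'(x) v(x)]_0^2 + ∫_0^2 u'(x) v'(x) dx.
Thus ∫_0^2 u'(x) v'(x) dx = ∫_0^2 f(x) v(x) dx + [u'(x) v(x)]_0^2.
Choose V so that boundary terms are either known or forced to vanish.
Mixed BC: u(0) = 0 (Dirichlet) and u'(2) = 0 (Neumann). Define V = {v ∈ H^1(0, 2) : v(0) = 0}. Then [u' v]_0^2 = u'(2)·v(2) − u'(0)·0 = 0.
Weak formulation: find u (satisfying any essential BC) such that ∫_0^2 u'(x) v'(x) dx = ∫_0^2 f v dx for all v ∈ V (Dirichlet at 0 absorbed into V; the Neumann datum at x = 2 is zero, so no boundary term remains).
Substituting f(x) = x - 3, the right-hand side is ∫_0^2 (x - 3) v dx.


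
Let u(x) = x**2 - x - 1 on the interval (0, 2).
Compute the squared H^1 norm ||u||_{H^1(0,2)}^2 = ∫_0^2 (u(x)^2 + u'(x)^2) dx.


||u||_{H^1}^2 = 32/5

The H^1 norm (squared) on an interval (0, L) is
  ||u||_{H^1}^2 = ∫_0^L u(x)^2 dx + ∫_0^L u'(x)^2 dx.
Compute u'(x) = 2*x - 1.
Then u(x)^2 = x**4 - 2*x**3 - x**2 + 2*x + 1 and u'(x)^2 = 4*x**2 - 4*x + 1.
Integrate each monomial from 0 to 2 using ∫_0^2 c·x^n dx = c·2^(n+1)/(n+1):
  ∫_0^2 u(x)^2 dx = ∫_0^2 (x^4 - 2*x^3 - x^2 + 2*x + 1) dx. Term by term:
    ∫_0^2 x^4 dx = 32/5;  ∫_0^2 -2*x^3 dx = -8;  ∫_0^2 -x^2 dx = -8/3;
    ∫_0^2 2*x dx = 4;  ∫_0^2 1 dx = 2.
  Sum: 32/5 − 8 − 8/3 + 4 + 2 = 26/15.
  ∫_0^2 u'(x)^2 dx = ∫_0^2 (4*x^2 - 4*x + 1) dx. Term by term:
    ∫_0^2 4*x^2 dx = 32/3;  ∫_0^2 -4*x dx = -8;  ∫_0^2 1 dx = 2.
  Sum: 32/3 − 8 + 2 = 14/3.
Adding: ||u||_{H^1}^2 = 26/15 + 14/3 = 32/5.


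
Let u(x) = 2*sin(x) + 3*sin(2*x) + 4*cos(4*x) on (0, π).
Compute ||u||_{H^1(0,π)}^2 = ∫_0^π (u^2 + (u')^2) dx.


||u||_{H^1(0,π)}^2 = -544/15 + 325*π/2

u'(x) = -16*sin(4*x) + 2*cos(x) + 6*cos(2*x).
Expand u² and (u')² and integrate term by term on (0, π), using: for integers n ≥ 1, ∫_0^π sin²(nx) dx = ∫_0^π cos²(nx) dx = π/2; for n ≠ n', ∫_0^π sin(nx)sin(n'x) dx = ∫_0^π cos(nx)cos(n'x) dx = 0; and by product-to-sum, ∫_0^π sin(nx)cos(n'x) dx = ½∫_0^π [sin((n+n')x) + sin((n−n')x)] dx, which is 0 when n+n' is even and 2n/(n²−n'²) when n+n' is odd (it need not vanish on (0, π)).
  u² squared terms: (2)²·∫sin(x)² dx = 4·π/2 = 2*π;  (3)²·∫sin(2x)² dx = 9·π/2 = 9*π/2;  (4)²·∫cos(4x)² dx = 16·π/2 = 8*π.
  u² cross terms: 2·(2)·(3)·∫sin(x)·sin(2x) dx = 12·(0) = 0;  2·(2)·(4)·∫sin(x)·cos(4x) dx = 16·(-2/15) = -32/15;  2·(3)·(4)·∫sin(2x)·cos(4x) dx = 24·(0) = 0.
  So ∫_0^π u² dx = 2*π + 9*π/2 + 8*π + 0 − 32/15 + 0 = -32/15 + 29*π/2.
  (u')² squared terms: (-16)²·∫sin(4x)² dx = 256·π/2 = 128*π;  (2)²·∫cos(x)² dx = 4·π/2 = 2*π;  (6)²·∫cos(2x)² dx = 36·π/2 = 18*π.
  (u')² cross terms: 2·(-16)·(2)·∫sin(4x)·cos(x) dx = -64·(8/15) = -512/15;  2·(-16)·(6)·∫sin(4x)·cos(2x) dx = -192·(0) = 0;  2·(2)·(6)·∫cos(x)·cos(2x) dx = 24·(0) = 0.
  So ∫_0^π (u')² dx = 128*π + 2*π + 18*π − 512/15 + 0 + 0 = -512/15 + 148*π.
||u||_{H^1}^2 = (-32/15 + 29*π/2) + (-512/15 + 148*π) = -544/15 + 325*π/2.


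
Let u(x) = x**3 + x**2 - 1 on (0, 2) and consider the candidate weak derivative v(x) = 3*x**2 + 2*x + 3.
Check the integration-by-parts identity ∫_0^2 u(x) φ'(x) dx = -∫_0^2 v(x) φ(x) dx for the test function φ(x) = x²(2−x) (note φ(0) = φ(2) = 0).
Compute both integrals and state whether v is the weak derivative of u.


LHS = -48/5, RHS = -68/5. No, v is not the weak derivative of u.

u(x) = x**3 + x**2 - 1, classical derivative u'(x) = 3*x**2 + 2*x.
φ(x) = x²(2−x), so φ'(x) = x*(4 - 3*x).
Note φ(0) = φ(2) = 0, so the boundary term u·φ vanishes.
LHS = ∫_0^2 u(x) φ'(x) dx = ∫_0^2 (-3*x^5 + x^4 + 4*x^3 + 3*x^2 - 4*x) dx. Term by term:
  ∫_0^2 -3*x^5 dx = -32;  ∫_0^2 x^4 dx = 32/5;  ∫_0^2 4*x^3 dx = 16;
  ∫_0^2 3*x^2 dx = 8;  ∫_0^2 -4*x dx = -8.
Sum: -32 + 32/5 + 16 + 8 − 8 = -48/5.
So LHS = -48/5.
∫_0^2 v(x) φ(x) dx = ∫_0^2 (-3*x^5 + 4*x^4 + x^3 + 6*x^2) dx. Term by term:
  ∫_0^2 -3*x^5 dx = -32;  ∫_0^2 4*x^4 dx = 128/5;  ∫_0^2 x^3 dx = 4;
  ∫_0^2 6*x^2 dx = 16.
Sum: -32 + 128/5 + 4 + 16 = 68/5.
So RHS = -∫_0^2 v(x) φ(x) dx = -68/5.
LHS − RHS = 4 ≠ 0, so the identity fails.
(For a valid weak derivative the identity must hold for EVERY test function, in particular this one. The failure shows v is NOT the weak derivative of u.)
Correct weak derivative would be u'(x) = 3*x**2 + 2*x.


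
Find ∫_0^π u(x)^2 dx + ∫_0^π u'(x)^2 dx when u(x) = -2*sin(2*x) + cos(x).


||u||_{H^1(0,π)}^2 = -32/3 + 11*π

u'(x) = -sin(x) - 4*cos(2*x).
Expand u² and (u')² and integrate term by term on (0, π), using: for integers n ≥ 1, ∫_0^π sin²(nx) dx = ∫_0^π cos²(nx) dx = π/2; for n ≠ n', ∫_0^π sin(nx)sin(n'x) dx = ∫_0^π cos(nx)cos(n'x) dx = 0; and by product-to-sum, ∫_0^π sin(nx)cos(n'x) dx = ½∫_0^π [sin((n+n')x) + sin((n−n')x)] dx, which is 0 when n+n' is even and 2n/(n²−n'²) when n+n' is odd (it need not vanish on (0, π)).
  u² squared terms: (-2)²·∫sin(2x)² dx = 4·π/2 = 2*π;  (1)²·∫cos(x)² dx = 1·π/2 = π/2.
  u² cross terms: 2·(-2)·(1)·∫sin(2x)·cos(x) dx = -4·(4/3) = -16/3.
  So ∫_0^π u² dx = 2*π + π/2 − 16/3 = -16/3 + 5*π/2.
  (u')² squared terms: (-1)²·∫sin(x)² dx = 1·π/2 = π/2;  (-4)²·∫cos(2x)² dx = 16·π/2 = 8*π.
  (u')² cross terms: 2·(-1)·(-4)·∫sin(x)·cos(2x) dx = 8·(-2/3) = -16/3.
  So ∫_0^π (u')² dx = π/2 + 8*π − 16/3 = -16/3 + 17*π/2.
||u||_{H^1}^2 = (-16/3 + 5*π/2) + (-16/3 + 17*π/2) = -32/3 + 11*π.


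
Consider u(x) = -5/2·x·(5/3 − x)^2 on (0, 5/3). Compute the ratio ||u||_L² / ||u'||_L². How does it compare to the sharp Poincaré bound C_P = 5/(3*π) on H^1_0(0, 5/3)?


||u||_L² / ||u'||_L² = 5*sqrt(14)/42 < C_P = 5/(3*π).

u(x) = -5/2·x·(5/3 − x)^2, so u'(x) = -15*x^2/2 + 50*x/3 - 125/18.
u(x) = -5/2·x·(5/3 − x)^2 vanishes at x = 0 and x = 5/3, so u ∈ H^1_0(0, 5/3). Differentiate via the product rule and integrate the resulting polynomials term by term.
  ∫_0^5/3 u² dx = ∫_0^5/3 (25*x^6/4 - 125*x^5/3 + 625*x^4/6 - 3125*x^3/27 + 15625*x^2/324) dx. Term by term:
    ∫_0^5/3 25*x^6/4 dx = 1953125/61236;  ∫_0^5/3 -125*x^5/3 dx = -1953125/13122;  ∫_0^5/3 625*x^4/6 dx = 390625/1458;
    ∫_0^5/3 -3125*x^3/27 dx = -1953125/8748;  ∫_0^5/3 15625*x^2/324 dx = 1953125/26244.
  Sum: 1953125/61236 − 1953125/13122 + 390625/1458 − 1953125/8748 + 1953125/26244 = 390625/183708.
  ∫_0^5/3 (u')² dx = ∫_0^5/3 (225*x^4/4 - 250*x^3 + 6875*x^2/18 - 6250*x/27 + 15625/324) dx. Term by term:
    ∫_0^5/3 225*x^4/4 dx = 15625/108;  ∫_0^5/3 -250*x^3 dx = -78125/162;  ∫_0^5/3 6875*x^2/18 dx = 859375/1458;
    ∫_0^5/3 -6250*x/27 dx = -78125/243;  ∫_0^5/3 15625/324 dx = 78125/972.
  Sum: 15625/108 − 78125/162 + 859375/1458 − 78125/243 + 78125/972 = 15625/1458.
∫_0^5/3 u² dx = 390625/183708, so ||u||_L² = 625*sqrt(7)/1134.
∫_0^5/3 (u')² dx = 15625/1458, so ||u'||_L² = 125*sqrt(2)/54.
Ratio ||u||_L² / ||u'||_L² = 5*sqrt(14)/42.
Sharp Poincaré constant on H^1_0(0, 5/3) is C_P = L/π = 5/(3*π), achieved by sin(3*π/5·x).
A polynomial bump cannot attain the sharp Poincaré constant (only the first sine eigenfunction does), so the ratio is strictly less than C_P, consistent with ||u||_L² ≤ C_P ||u'||_L².


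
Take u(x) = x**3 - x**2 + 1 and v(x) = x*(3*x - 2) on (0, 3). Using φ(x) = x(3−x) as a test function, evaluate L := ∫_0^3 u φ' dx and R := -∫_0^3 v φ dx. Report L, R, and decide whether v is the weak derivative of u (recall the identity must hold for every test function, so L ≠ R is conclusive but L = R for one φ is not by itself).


LHS = -459/20, RHS = -459/20. Yes, v = u' weakly.

u(x) = x**3 - x**2 + 1, classical derivative u'(x) = 3*x**2 - 2*x.
φ(x) = x(3−x), so φ'(x) = 3 - 2*x.
Note φ(0) = φ(3) = 0, so the boundary term u·φ vanishes.
LHS = ∫_0^3 u(x) φ'(x) dx = ∫_0^3 (-2*x^4 + 5*x^3 - 3*x^2 - 2*x + 3) dx. Term by term:
  ∫_0^3 -2*x^4 dx = -486/5;  ∫_0^3 5*x^3 dx = 405/4;  ∫_0^3 -3*x^2 dx = -27;
  ∫_0^3 -2*x dx = -9;  ∫_0^3 3 dx = 9.
Sum: -486/5 + 405/4 − 27 − 9 + 9 = -459/20.
So LHS = -459/20.
∫_0^3 v(x) φ(x) dx = ∫_0^3 (-3*x^4 + 11*x^3 - 6*x^2) dx. Term by term:
  ∫_0^3 -3*x^4 dx = -729/5;  ∫_0^3 11*x^3 dx = 891/4;  ∫_0^3 -6*x^2 dx = -54.
Sum: -729/5 + 891/4 − 54 = 459/20.
So RHS = -∫_0^3 v(x) φ(x) dx = -459/20.
LHS = RHS, so the identity holds for this test φ.
Moreover u is smooth here and v(x) = u'(x) = 3*x**2 - 2*x pointwise, so the identity holds for every test function. Hence v is the weak derivative of u.


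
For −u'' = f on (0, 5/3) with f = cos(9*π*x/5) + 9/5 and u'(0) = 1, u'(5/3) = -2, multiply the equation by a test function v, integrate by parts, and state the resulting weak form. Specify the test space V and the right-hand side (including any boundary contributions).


V = H^1(0, 5/3) (v unrestricted at boundary; u is determined up to an additive constant); weak form: ∫_0^5/3 u'v' dx = ∫_0^5/3 (cos(9*π*x/5) + 9/5) v dx − 2·v(5/3) − v(0) for all v ∈ V.

Multiply both sides by a test function v and integrate from 0 to 5/3:
  ∫_0^5/3 −u''(x) v(x) dx = ∫_0^5/3 f(x) v(x) dx.
Integrate the LHS by parts once:
  ∫_0^5/3 −u'' v dx = −[u'(x) v(x)]_0^5/3 + ∫_0^5/3 u'(x) v'(x) dx.
Thus ∫_0^5/3 u'(x) v'(x) dx = ∫_0^5/3 f(x) v(x) dx + [u'(x) v(x)]_0^5/3.
Choose V so that boundary terms are either known or forced to vanish.
u has inhomogeneous Neumann u'(0) = 1, u'(5/3) = -2. [u' v]_0^5/3 = (-2)·v(5/3) − (1)·v(0) = − 2·v(5/3) − v(0). Take V = H^1(0, 5/3); boundary term becomes part of RHS.
Weak formulation: find u (satisfying any essential BC) such that ∫_0^5/3 u'(x) v'(x) dx = ∫_0^5/3 f v dx − 2·v(5/3) − v(0) for all v ∈ V (Neumann data are natural BCs: they enter the RHS as boundary terms).
Substituting f(x) = cos(9*π*x/5) + 9/5, the right-hand side is ∫_0^5/3 (cos(9*π*x/5) + 9/5) v dx − 2·v(5/3) − v(0).
Compatibility check (pure Neumann): taking v ≡ 1 ∈ V gives 0 = ∫_0^5/3 f dx + (-2) − (1), i.e. ∫_0^5/3 f dx must equal u'(0) − u'(5/3) = 3. Indeed ∫_0^5/3 (cos(9*π*x/5) + 9/5) dx = 3, so the data are compatible. The solution is then unique only up to an additive constant (fix it e.g. by requiring ∫_0^5/3 u dx = 0).


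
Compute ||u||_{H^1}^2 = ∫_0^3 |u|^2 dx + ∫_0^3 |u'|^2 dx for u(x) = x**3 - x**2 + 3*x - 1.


||u||_{H^1}^2 = 24081/35

The H^1 norm (squared) on an interval (0, L) is
  ||u||_{H^1}^2 = ∫_0^L u(x)^2 dx + ∫_0^L u'(x)^2 dx.
Compute u'(x) = 3*x**2 - 2*x + 3.
Then u(x)^2 = x**6 - 2*x**5 + 7*x**4 - 8*x**3 + 11*x**2 - 6*x + 1 and u'(x)^2 = 9*x**4 - 12*x**3 + 22*x**2 - 12*x + 9.
Integrate each monomial from 0 to 3 using ∫_0^3 c·x^n dx = c·3^(n+1)/(n+1):
  ∫_0^3 u(x)^2 dx = ∫_0^3 (x^6 - 2*x^5 + 7*x^4 - 8*x^3 + 11*x^2 - 6*x + 1) dx. Term by term:
    ∫_0^3 x^6 dx = 2187/7;  ∫_0^3 -2*x^5 dx = -243;  ∫_0^3 7*x^4 dx = 1701/5;
    ∫_0^3 -8*x^3 dx = -162;  ∫_0^3 11*x^2 dx = 99;  ∫_0^3 -6*x dx = -27;
    ∫_0^3 1 dx = 3.
  Sum: 2187/7 − 243 + 1701/5 − 162 + 99 − 27 + 3 = 11292/35.
  ∫_0^3 u'(x)^2 dx = ∫_0^3 (9*x^4 - 12*x^3 + 22*x^2 - 12*x + 9) dx. Term by term:
    ∫_0^3 9*x^4 dx = 2187/5;  ∫_0^3 -12*x^3 dx = -243;  ∫_0^3 22*x^2 dx = 198;
    ∫_0^3 -12*x dx = -54;  ∫_0^3 9 dx = 27.
  Sum: 2187/5 − 243 + 198 − 54 + 27 = 1827/5.
Adding: ||u||_{H^1}^2 = 11292/35 + 1827/5 = 24081/35.


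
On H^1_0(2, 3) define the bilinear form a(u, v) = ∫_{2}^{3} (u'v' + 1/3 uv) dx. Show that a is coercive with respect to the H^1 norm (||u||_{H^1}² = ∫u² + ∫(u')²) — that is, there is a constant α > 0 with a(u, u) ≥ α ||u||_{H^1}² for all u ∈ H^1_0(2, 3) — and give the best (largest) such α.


α = (1/3 + π^2)/(1 + π^2)

Coercivity of a(·,·) on H^1_0(2, 3) means a(u, u) ≥ α ||u||_{H^1}² for every u ∈ H^1_0.
The interval has length L = 1, and Poincaré/coercivity depend only on L. Here a(u, u) = ∫(u')² + (1/3)·∫u².
Here 0 < c = 1/3 < 1. The condition a(u,u) ≥ α||u||_{H^1}² reads (1−α)∫(u')² ≥ (α−c)∫u². Any admissible α is ≤ 1 (rapidly oscillating u have ∫u²/∫(u')² → 0), and α = 1 would force 0 ≥ (1−c)∫u², impossible since c < 1; so 1−α > 0. By the sharp Poincaré inequality on H^1_0 of an interval of length L, ∫(u')² ≥ (π/L)²∫u² with equality for the first sine mode sin(π(x−x₀)/L) (x₀ the left endpoint), so the inequality holds for all u iff (1−α)(π/L)² ≥ α − c, i.e. α ≤ ((π/L)² + c)/((π/L)² + 1) = (1 + c(L/π)²)/(1 + (L/π)²). With (π/L)² = π^2 and c = 1/3, the largest admissible constant is α = ((π/L)² + c)/((π/L)² + 1).
Simplifying, α = (1/3 + π^2)/(1 + π^2).


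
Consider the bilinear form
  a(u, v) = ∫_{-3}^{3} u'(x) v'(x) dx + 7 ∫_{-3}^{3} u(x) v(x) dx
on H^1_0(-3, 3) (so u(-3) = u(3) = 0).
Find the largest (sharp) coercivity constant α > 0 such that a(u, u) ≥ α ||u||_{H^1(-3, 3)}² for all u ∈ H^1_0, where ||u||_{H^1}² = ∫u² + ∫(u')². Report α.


α = 1

Coercivity of a(·,·) on H^1_0(-3, 3) means a(u, u) ≥ α ||u||_{H^1}² for every u ∈ H^1_0.
The interval has length L = 6, and Poincaré/coercivity depend only on L. Here a(u, u) = ∫(u')² + (7)·∫u².
Here c = 7 ≥ 1, so a(u,u) = ∫(u')² + c∫u² ≥ ∫(u')² + ∫u² = ||u||_{H^1}², i.e. α = 1 works. No larger α is possible: a(u,u) ≥ α||u||_{H^1}² means (1−α)∫(u')² ≥ (α−c)∫u², and for the modes u_n = sin(nπ(x−x₀)/L) (x₀ the left endpoint) one has ∫u_n²/∫(u_n')² = (L/(nπ))² → 0, so a(u_n,u_n)/||u_n||_{H^1}² → 1. Hence the optimal constant is α = 1.
Therefore α = 1.


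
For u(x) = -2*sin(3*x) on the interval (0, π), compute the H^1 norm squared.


||u||_{H^1(0,π)}^2 = 20*π

u'(x) = -6*cos(3*x).
Expand u² and (u')² and integrate term by term on (0, π), using: for integers n ≥ 1, ∫_0^π sin²(nx) dx = ∫_0^π cos²(nx) dx = π/2; for n ≠ n', ∫_0^π sin(nx)sin(n'x) dx = ∫_0^π cos(nx)cos(n'x) dx = 0; and by product-to-sum, ∫_0^π sin(nx)cos(n'x) dx = ½∫_0^π [sin((n+n')x) + sin((n−n')x)] dx, which is 0 when n+n' is even and 2n/(n²−n'²) when n+n' is odd (it need not vanish on (0, π)).
  u² squared terms: (-2)²·∫sin(3x)² dx = 4·π/2 = 2*π.
  So ∫_0^π u² dx = 2*π.
  (u')² squared terms: (-6)²·∫cos(3x)² dx = 36·π/2 = 18*π.
  So ∫_0^π (u')² dx = 18*π.
||u||_{H^1}^2 = (2*π) + (18*π) = 20*π.


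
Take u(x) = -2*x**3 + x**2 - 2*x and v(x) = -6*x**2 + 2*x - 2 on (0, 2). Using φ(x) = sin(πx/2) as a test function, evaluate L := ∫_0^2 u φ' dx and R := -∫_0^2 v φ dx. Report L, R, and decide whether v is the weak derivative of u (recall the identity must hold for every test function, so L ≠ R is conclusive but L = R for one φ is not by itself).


LHS = -192/π^3 + 48/π, RHS = -192/π^3 + 48/π. Yes, v = u' weakly.

u(x) = -2*x**3 + x**2 - 2*x, classical derivative u'(x) = -6*x**2 + 2*x - 2.
φ(x) = sin(πx/2), so φ'(x) = π*cos(π*x/2)/2.
Note φ(0) = φ(2) = 0, so the boundary term u·φ vanishes.
LHS = ∫_0^2 u(x) φ'(x) dx = ∫_0^2 (-π*x^3*cos(π*x/2) + π*x^2*cos(π*x/2)/2 - π*x*cos(π*x/2)) dx. Term by term:
  ∫_0^2 π*x^2*cos(π*x/2)/2 dx = -8/π;  ∫_0^2 -π*x*cos(π*x/2) dx = 8/π;  ∫_0^2 -π*x^3*cos(π*x/2) dx = -192/π^3 + 48/π.
Sum: -8/π + 8/π + -192/π^3 + 48/π = -192/π^3 + 48/π.
So LHS = -192/π^3 + 48/π.
∫_0^2 v(x) φ(x) dx = ∫_0^2 (-6*x^2*sin(π*x/2) + 2*x*sin(π*x/2) - 2*sin(π*x/2)) dx. Term by term:
  ∫_0^2 -2*sin(π*x/2) dx = -8/π;  ∫_0^2 -6*x^2*sin(π*x/2) dx = -48/π + 192/π^3;  ∫_0^2 2*x*sin(π*x/2) dx = 8/π.
Sum: -8/π + -48/π + 192/π^3 + 8/π = -48/π + 192/π^3.
So RHS = -∫_0^2 v(x) φ(x) dx = -192/π^3 + 48/π.
LHS = RHS, so the identity holds for this test φ.
Moreover u is smooth here and v(x) = u'(x) = -6*x**2 + 2*x - 2 pointwise, so the identity holds for every test function. Hence v is the weak derivative of u.


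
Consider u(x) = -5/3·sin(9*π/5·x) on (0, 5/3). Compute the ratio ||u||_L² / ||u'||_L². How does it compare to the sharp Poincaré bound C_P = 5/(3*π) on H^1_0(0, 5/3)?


||u||_L² / ||u'||_L² = 5/(9*π) < C_P = 5/(3*π).

u(x) = -5/3·sin(9*π/5·x), so u'(x) = -3*π*cos(9*π*x/5).
Writing u(x) = A·sin(kπx/L) with A = -5/3 and k = 3, use ∫_0^L sin²(kπx/L) dx = L/2 and ∫_0^L cos²(kπx/L) dx = L/2.
u² = 25/9·sin²(9*π/5·x) and (u')² = 9*π^2·cos²(9*π/5·x), and each of sin², cos² integrates to L/2 = 5/6 over (0, 5/3).
∫_0^5/3 u² dx = 125/54, so ||u||_L² = 5*sqrt(30)/18.
∫_0^5/3 (u')² dx = 15*π^2/2, so ||u'||_L² = sqrt(30)*π/2.
Ratio ||u||_L² / ||u'||_L² = 5/(9*π).
Sharp Poincaré constant on H^1_0(0, 5/3) is C_P = L/π = 5/(3*π), achieved by sin(3*π/5·x).
This is the k = 3 harmonic; the ratio L/(kπ) is strictly less than C_P = L/π, consistent with the sharp inequality ||u||_L² ≤ C_P ||u'||_L².


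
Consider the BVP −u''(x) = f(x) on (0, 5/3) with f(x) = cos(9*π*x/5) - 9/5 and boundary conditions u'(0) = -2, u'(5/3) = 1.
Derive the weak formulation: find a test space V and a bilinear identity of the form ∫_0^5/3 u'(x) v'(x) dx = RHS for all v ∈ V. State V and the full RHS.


V = H^1(0, 5/3) (v unrestricted at boundary; u is determined up to an additive constant); weak form: ∫_0^5/3 u'v' dx = ∫_0^5/3 (cos(9*π*x/5) - 9/5) v dx + v(5/3) + 2·v(0) for all v ∈ V.

Multiply both sides by a test function v and integrate from 0 to 5/3:
  ∫_0^5/3 −u''(x) v(x) dx = ∫_0^5/3 f(x) v(x) dx.
Integrate the LHS by parts once:
  ∫_0^5/3 −u'' v dx = −[u'(x) v(x)]_0^5/3 + ∫_0^5/3 u'(x) v'(x) dx.
Thus ∫_0^5/3 u'(x) v'(x) dx = ∫_0^5/3 f(x) v(x) dx + [u'(x) v(x)]_0^5/3.
Choose V so that boundary terms are either known or forced to vanish.
u has inhomogeneous Neumann u'(0) = -2, u'(5/3) = 1. [u' v]_0^5/3 = (1)·v(5/3) − (-2)·v(0) = v(5/3) + 2·v(0). Take V = H^1(0, 5/3); boundary term becomes part of RHS.
Weak formulation: find u (satisfying any essential BC) such that ∫_0^5/3 u'(x) v'(x) dx = ∫_0^5/3 f v dx + v(5/3) + 2·v(0) for all v ∈ V (Neumann data are natural BCs: they enter the RHS as boundary terms).
Substituting f(x) = cos(9*π*x/5) - 9/5, the right-hand side is ∫_0^5/3 (cos(9*π*x/5) - 9/5) v dx + v(5/3) + 2·v(0).
Compatibility check (pure Neumann): taking v ≡ 1 ∈ V gives 0 = ∫_0^5/3 f dx + (1) − (-2), i.e. ∫_0^5/3 f dx must equal u'(0) − u'(5/3) = -3. Indeed ∫_0^5/3 (cos(9*π*x/5) - 9/5) dx = -3, so the data are compatible. The solution is then unique only up to an additive constant (fix it e.g. by requiring ∫_0^5/3 u dx = 0).


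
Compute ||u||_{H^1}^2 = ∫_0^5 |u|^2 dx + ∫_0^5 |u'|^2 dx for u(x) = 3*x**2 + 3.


||u||_{H^1}^2 = 7920

The H^1 norm (squared) on an interval (0, L) is
  ||u||_{H^1}^2 = ∫_0^L u(x)^2 dx + ∫_0^L u'(x)^2 dx.
Compute u'(x) = 6*x.
Then u(x)^2 = 9*x**4 + 18*x**2 + 9 and u'(x)^2 = 36*x**2.
Integrate each monomial from 0 to 5 using ∫_0^5 c·x^n dx = c·5^(n+1)/(n+1):
  ∫_0^5 u(x)^2 dx = ∫_0^5 (9*x^4 + 18*x^2 + 9) dx. Term by term:
    ∫_0^5 9*x^4 dx = 5625;  ∫_0^5 18*x^2 dx = 750;  ∫_0^5 9 dx = 45.
  Sum: 5625 + 750 + 45 = 6420.
  ∫_0^5 u'(x)^2 dx = ∫_0^5 (36*x^2) dx. Term by term:
    ∫_0^5 36*x^2 dx = 1500.
Adding: ||u||_{H^1}^2 = 6420 + 1500 = 7920.
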